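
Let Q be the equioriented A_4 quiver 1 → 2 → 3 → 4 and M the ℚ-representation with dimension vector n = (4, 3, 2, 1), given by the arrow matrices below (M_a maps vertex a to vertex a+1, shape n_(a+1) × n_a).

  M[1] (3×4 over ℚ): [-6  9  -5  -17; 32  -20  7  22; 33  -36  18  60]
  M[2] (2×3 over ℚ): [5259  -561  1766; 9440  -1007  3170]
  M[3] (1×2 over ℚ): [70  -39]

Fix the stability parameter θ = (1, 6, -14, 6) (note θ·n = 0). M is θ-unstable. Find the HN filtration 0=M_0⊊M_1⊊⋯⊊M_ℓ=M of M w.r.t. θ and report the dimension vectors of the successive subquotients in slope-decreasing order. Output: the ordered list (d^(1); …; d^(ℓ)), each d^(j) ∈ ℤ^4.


Barcode: M ≅ I[1,1], I[1,2], I[1,3], I[1,4]. HN layers by μ_θ (3 steps, strictly decreasing):
  μ^(1)=6; μ^(2)=1; μ^(3)=-7/3

((0, 1, 0, 1); (2, 0, 0, 0); (2, 2, 2, 0))


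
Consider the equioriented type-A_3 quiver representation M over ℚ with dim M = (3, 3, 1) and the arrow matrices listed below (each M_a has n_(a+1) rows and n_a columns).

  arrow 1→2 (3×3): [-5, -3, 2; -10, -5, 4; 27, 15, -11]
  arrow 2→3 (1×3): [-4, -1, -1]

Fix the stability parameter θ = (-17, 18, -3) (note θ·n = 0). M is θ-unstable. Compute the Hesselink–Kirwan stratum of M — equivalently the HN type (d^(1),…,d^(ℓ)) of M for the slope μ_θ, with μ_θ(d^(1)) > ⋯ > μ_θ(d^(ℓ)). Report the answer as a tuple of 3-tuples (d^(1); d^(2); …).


Barcode: M ≅ I[1,2]^2, I[1,3]. HN layers by μ_θ (3 steps, strictly decreasing):
  μ^(1)=18; μ^(2)=15/2; μ^(3)=-17

((0, 2, 0); (0, 1, 1); (3, 0, 0))


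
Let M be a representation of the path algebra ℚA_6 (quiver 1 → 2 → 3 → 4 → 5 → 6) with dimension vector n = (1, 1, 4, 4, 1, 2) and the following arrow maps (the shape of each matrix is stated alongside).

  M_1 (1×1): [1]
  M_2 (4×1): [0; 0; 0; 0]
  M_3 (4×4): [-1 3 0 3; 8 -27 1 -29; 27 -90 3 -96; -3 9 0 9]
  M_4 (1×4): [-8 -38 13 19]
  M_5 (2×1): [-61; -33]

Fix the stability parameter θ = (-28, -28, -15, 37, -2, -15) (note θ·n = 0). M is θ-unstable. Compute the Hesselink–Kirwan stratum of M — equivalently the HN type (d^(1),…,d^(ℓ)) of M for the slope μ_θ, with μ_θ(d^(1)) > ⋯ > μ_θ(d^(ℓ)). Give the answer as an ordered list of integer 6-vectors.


Barcode: M ≅ I[1,2], I[3,3]^2, I[3,4], I[3,6], I[4,4]^2, I[6,6]. HN layers by μ_θ (4 steps, strictly decreasing):
  μ^(1)=37; μ^(2)=20/3; μ^(3)=-15; μ^(4)=-28

((0, 0, 0, 3, 0, 0); (0, 0, 0, 1, 1, 1); (0, 0, 4, 0, 0, 1); (1, 1, 0, 0, 0, 0))


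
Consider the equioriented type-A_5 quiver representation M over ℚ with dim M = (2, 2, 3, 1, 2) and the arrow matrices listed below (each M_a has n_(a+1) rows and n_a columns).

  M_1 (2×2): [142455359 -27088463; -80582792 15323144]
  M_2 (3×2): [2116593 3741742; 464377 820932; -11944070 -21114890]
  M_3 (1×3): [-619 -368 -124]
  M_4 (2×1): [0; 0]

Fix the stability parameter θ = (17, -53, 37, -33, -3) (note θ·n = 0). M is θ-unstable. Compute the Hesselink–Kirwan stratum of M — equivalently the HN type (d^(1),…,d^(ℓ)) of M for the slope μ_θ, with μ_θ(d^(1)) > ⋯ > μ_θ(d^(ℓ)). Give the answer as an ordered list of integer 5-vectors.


Via rank(M_{q-1}∘⋯∘M_p): M ≅ I[1,1], I[1,4], I[2,3], I[3,3], I[5,5]^2.
μ_θ-semistable layers: μ^(1)=37; μ^(2)=17; μ^(3)=2; μ^(4)=-3; μ^(5)=-18; μ^(6)=-53

((0, 0, 2, 0, 0); (1, 0, 0, 0, 0); (0, 0, 1, 1, 0); (0, 0, 0, 0, 2); (1, 1, 0, 0, 0); (0, 1, 0, 0, 0))


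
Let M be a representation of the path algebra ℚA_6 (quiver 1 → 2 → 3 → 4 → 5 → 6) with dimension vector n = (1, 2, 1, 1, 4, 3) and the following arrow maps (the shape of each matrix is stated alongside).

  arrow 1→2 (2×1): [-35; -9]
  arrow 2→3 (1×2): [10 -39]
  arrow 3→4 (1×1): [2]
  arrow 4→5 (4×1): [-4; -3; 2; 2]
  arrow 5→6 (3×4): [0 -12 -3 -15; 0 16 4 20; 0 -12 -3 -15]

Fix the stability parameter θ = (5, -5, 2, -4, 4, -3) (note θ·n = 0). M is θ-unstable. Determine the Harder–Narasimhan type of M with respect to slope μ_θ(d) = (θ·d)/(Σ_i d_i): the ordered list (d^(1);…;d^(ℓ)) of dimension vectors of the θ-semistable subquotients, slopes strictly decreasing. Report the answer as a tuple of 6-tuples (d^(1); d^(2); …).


Interval decomposition of M: I[1,5], I[2,2], I[5,5]^2, I[5,6], I[6,6]^2.
HN type (ℓ=5): μ^(1)=4; μ^(2)=1/2; μ^(3)=-1/2; μ^(4)=-3; μ^(5)=-5

((0, 0, 0, 0, 3, 0); (0, 0, 0, 0, 1, 1); (1, 1, 1, 1, 0, 0); (0, 0, 0, 0, 0, 2); (0, 1, 0, 0, 0, 0))


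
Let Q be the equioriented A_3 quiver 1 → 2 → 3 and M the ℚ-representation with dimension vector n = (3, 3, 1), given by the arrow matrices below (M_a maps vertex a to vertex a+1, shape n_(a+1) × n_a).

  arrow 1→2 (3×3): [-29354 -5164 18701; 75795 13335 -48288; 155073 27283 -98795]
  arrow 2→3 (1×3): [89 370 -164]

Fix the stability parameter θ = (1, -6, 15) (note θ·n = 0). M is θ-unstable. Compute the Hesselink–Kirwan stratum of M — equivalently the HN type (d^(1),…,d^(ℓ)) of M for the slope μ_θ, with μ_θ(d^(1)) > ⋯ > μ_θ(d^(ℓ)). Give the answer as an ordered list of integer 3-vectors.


Via rank(M_{q-1}∘⋯∘M_p): M ≅ I[1,1], I[1,2], I[1,3], I[2,2].
μ_θ-semistable layers: μ^(1)=15; μ^(2)=1; μ^(3)=-5/2; μ^(4)=-6

((0, 0, 1); (1, 0, 0); (2, 2, 0); (0, 1, 0))


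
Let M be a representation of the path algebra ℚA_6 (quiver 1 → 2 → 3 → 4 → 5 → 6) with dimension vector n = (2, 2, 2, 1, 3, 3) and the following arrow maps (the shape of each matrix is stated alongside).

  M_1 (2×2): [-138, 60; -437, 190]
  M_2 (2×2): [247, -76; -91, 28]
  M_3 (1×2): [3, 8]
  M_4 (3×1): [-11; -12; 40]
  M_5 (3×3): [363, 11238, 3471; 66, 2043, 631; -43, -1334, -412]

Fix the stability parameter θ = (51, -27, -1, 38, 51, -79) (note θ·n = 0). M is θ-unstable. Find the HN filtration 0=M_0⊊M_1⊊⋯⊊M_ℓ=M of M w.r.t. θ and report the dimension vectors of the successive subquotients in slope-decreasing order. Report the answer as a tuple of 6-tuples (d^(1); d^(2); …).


Barcode: M ≅ I[1,1], I[1,6], I[2,2], I[3,3], I[5,6]^2. HN layers by μ_θ (5 steps, strictly decreasing):
  μ^(1)=51; μ^(2)=11/2; μ^(3)=-1; μ^(4)=-14; μ^(5)=-27

((1, 0, 0, 0, 0, 0); (1, 1, 1, 1, 1, 1); (0, 0, 1, 0, 0, 0); (0, 0, 0, 0, 2, 2); (0, 1, 0, 0, 0, 0))


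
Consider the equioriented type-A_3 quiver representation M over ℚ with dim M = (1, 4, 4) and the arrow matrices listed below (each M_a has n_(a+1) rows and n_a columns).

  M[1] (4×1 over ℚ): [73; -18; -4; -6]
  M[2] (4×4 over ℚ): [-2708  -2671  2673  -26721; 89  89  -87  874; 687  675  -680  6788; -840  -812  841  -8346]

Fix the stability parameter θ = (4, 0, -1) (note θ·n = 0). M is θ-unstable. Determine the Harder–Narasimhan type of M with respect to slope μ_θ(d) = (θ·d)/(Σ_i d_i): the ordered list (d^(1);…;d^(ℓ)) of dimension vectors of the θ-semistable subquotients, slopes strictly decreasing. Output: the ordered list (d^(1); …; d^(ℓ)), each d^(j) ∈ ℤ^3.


Via rank(M_{q-1}∘⋯∘M_p): M ≅ I[1,3], I[2,2], I[2,3]^2, I[3,3].
μ_θ-semistable layers: μ^(1)=1; μ^(2)=0; μ^(3)=-1/2; μ^(4)=-1

((1, 1, 1); (0, 1, 0); (0, 2, 2); (0, 0, 1))


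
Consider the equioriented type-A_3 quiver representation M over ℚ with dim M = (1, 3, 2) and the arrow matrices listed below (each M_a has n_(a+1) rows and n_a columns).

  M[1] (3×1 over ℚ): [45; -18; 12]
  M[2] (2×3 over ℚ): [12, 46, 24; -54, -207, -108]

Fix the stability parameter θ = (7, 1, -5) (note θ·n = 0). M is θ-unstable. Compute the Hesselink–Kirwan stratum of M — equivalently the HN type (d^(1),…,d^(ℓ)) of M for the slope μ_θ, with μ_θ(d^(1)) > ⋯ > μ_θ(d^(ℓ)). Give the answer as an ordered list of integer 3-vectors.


Via rank(M_{q-1}∘⋯∘M_p): M ≅ I[1,2], I[2,2], I[2,3], I[3,3].
μ_θ-semistable layers: μ^(1)=4; μ^(2)=1; μ^(3)=-2; μ^(4)=-5

((1, 1, 0); (0, 1, 0); (0, 1, 1); (0, 0, 1))


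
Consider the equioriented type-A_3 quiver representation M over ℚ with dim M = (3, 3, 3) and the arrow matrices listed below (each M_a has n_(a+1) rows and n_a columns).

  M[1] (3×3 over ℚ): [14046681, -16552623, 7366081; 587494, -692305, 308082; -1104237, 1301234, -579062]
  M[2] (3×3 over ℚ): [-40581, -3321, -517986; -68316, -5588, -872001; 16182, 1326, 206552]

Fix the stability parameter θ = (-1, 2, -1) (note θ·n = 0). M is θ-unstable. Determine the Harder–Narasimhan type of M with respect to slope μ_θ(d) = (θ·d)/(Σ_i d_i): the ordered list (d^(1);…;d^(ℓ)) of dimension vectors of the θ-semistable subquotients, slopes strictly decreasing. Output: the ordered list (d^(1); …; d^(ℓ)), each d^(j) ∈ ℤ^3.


Barcode: M ≅ I[1,2], I[1,3]^2, I[3,3]. HN layers by μ_θ (3 steps, strictly decreasing):
  μ^(1)=2; μ^(2)=1/2; μ^(3)=-1

((0, 1, 0); (0, 2, 2); (3, 0, 1))


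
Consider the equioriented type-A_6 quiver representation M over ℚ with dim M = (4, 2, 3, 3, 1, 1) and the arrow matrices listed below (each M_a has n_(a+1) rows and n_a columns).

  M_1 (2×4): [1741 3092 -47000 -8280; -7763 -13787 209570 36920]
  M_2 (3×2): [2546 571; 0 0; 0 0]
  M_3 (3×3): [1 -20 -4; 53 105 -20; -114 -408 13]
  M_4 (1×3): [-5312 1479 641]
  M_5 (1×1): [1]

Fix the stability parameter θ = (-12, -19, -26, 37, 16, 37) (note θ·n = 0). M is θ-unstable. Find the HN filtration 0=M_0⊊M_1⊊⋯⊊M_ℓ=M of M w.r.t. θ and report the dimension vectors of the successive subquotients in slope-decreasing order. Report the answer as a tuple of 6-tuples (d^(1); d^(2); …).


Interval decomposition of M: I[1,1]^2, I[1,2], I[1,6], I[3,4]^2.
HN type (ℓ=6): μ^(1)=37; μ^(2)=53/2; μ^(3)=-12; μ^(4)=-31/2; μ^(5)=-19; μ^(6)=-26

((0, 0, 0, 2, 0, 1); (0, 0, 0, 1, 1, 0); (2, 0, 0, 0, 0, 0); (1, 1, 0, 0, 0, 0); (1, 1, 1, 0, 0, 0); (0, 0, 2, 0, 0, 0))


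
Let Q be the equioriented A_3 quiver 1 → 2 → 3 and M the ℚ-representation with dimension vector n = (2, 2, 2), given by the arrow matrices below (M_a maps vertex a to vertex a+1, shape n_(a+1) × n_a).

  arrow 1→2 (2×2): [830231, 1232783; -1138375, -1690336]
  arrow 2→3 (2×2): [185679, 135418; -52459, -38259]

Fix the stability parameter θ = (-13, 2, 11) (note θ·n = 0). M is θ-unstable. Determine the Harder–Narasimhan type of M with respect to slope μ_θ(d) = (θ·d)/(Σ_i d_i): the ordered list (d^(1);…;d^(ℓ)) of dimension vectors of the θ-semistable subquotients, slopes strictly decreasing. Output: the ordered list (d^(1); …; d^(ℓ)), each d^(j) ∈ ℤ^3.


Interval decomposition of M: I[1,3]^2.
HN type (ℓ=3): μ^(1)=11; μ^(2)=2; μ^(3)=-13

((0, 0, 2); (0, 2, 0); (2, 0, 0))


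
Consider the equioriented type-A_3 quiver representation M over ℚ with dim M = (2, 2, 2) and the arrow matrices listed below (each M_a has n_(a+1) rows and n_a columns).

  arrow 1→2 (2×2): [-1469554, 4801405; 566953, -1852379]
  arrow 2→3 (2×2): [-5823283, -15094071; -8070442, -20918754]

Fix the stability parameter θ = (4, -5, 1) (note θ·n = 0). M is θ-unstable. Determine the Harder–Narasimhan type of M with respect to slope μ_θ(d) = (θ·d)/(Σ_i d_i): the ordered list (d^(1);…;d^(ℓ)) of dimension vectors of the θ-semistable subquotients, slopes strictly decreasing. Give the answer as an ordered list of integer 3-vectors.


Interval decomposition of M: I[1,2], I[1,3], I[3,3].
HN type (ℓ=2): μ^(1)=1; μ^(2)=-1/2

((0, 0, 2); (2, 2, 0))


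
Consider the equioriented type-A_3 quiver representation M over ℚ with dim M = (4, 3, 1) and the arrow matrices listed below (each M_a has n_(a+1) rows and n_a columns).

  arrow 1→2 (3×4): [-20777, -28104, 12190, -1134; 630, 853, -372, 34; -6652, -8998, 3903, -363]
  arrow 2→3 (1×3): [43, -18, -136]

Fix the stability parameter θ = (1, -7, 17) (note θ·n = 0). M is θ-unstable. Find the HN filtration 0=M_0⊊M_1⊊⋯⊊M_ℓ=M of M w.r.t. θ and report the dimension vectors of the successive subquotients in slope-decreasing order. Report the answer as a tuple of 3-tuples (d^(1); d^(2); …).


Via rank(M_{q-1}∘⋯∘M_p): M ≅ I[1,1], I[1,2]^2, I[1,3].
μ_θ-semistable layers: μ^(1)=17; μ^(2)=1; μ^(3)=-3

((0, 0, 1); (1, 0, 0); (3, 3, 0))


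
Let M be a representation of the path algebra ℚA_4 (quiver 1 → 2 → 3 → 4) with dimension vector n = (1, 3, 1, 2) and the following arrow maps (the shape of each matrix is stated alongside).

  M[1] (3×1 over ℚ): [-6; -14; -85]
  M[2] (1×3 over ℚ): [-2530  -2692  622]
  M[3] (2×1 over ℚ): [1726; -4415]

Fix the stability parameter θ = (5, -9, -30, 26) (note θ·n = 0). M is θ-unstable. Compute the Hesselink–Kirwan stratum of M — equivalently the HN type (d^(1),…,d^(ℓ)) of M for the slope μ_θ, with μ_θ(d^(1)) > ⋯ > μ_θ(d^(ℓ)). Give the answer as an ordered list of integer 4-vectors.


Barcode: M ≅ I[1,4], I[2,2]^2, I[4,4]. HN layers by μ_θ (3 steps, strictly decreasing):
  μ^(1)=26; μ^(2)=-9; μ^(3)=-34/3

((0, 0, 0, 2); (0, 2, 0, 0); (1, 1, 1, 0))


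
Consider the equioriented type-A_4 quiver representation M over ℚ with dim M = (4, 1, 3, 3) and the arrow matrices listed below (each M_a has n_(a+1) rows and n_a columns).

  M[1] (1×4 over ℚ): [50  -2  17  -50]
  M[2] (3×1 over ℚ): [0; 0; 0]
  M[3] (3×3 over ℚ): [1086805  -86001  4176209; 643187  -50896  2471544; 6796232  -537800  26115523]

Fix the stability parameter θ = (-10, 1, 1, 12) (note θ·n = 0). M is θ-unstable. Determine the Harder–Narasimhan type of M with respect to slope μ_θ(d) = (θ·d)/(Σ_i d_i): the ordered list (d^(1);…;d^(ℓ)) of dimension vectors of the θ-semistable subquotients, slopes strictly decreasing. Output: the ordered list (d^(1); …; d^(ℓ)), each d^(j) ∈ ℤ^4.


Via rank(M_{q-1}∘⋯∘M_p): M ≅ I[1,1]^3, I[1,2], I[3,4]^3.
μ_θ-semistable layers: μ^(1)=12; μ^(2)=1; μ^(3)=-10

((0, 0, 0, 3); (0, 1, 3, 0); (4, 0, 0, 0))


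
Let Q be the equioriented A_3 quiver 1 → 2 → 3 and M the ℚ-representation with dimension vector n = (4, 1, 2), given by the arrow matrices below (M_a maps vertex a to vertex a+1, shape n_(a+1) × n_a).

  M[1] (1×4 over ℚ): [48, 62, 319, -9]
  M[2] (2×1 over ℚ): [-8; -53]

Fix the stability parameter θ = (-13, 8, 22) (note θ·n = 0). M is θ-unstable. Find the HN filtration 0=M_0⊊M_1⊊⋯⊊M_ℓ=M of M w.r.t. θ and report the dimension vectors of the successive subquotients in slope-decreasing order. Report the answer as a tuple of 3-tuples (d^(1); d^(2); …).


Interval decomposition of M: I[1,1]^3, I[1,3], I[3,3].
HN type (ℓ=3): μ^(1)=22; μ^(2)=8; μ^(3)=-13

((0, 0, 2); (0, 1, 0); (4, 0, 0))


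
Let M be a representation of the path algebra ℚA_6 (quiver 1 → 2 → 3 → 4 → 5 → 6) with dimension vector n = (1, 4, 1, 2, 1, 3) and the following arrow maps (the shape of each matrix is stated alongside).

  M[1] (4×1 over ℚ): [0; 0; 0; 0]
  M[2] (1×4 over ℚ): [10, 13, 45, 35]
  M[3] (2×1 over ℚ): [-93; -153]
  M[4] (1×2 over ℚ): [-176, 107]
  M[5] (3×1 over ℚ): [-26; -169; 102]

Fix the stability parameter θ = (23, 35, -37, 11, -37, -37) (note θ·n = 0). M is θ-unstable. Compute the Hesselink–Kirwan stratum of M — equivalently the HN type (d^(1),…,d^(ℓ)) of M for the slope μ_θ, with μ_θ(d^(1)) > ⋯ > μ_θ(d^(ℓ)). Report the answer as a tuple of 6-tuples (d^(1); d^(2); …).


Interval decomposition of M: I[1,1], I[2,2]^3, I[2,6], I[4,4], I[6,6]^2.
HN type (ℓ=5): μ^(1)=35; μ^(2)=23; μ^(3)=11; μ^(4)=-13; μ^(5)=-37

((0, 3, 0, 0, 0, 0); (1, 0, 0, 0, 0, 0); (0, 0, 0, 1, 0, 0); (0, 1, 1, 1, 1, 1); (0, 0, 0, 0, 0, 2))


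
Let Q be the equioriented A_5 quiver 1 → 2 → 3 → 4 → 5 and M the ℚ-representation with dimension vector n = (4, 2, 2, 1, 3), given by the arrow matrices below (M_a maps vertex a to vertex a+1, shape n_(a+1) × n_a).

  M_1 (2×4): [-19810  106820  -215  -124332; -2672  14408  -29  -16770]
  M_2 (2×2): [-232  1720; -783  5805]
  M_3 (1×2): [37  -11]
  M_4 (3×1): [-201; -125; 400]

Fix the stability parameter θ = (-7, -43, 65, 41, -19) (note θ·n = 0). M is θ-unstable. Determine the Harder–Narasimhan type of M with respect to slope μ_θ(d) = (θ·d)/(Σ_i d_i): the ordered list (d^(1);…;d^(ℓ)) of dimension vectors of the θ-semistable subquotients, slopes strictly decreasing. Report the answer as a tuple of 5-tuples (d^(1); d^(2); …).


Via rank(M_{q-1}∘⋯∘M_p): M ≅ I[1,1]^2, I[1,2], I[1,5], I[3,3], I[5,5]^2.
μ_θ-semistable layers: μ^(1)=65; μ^(2)=29; μ^(3)=-7; μ^(4)=-19; μ^(5)=-25

((0, 0, 1, 0, 0); (0, 0, 1, 1, 1); (2, 0, 0, 0, 0); (0, 0, 0, 0, 2); (2, 2, 0, 0, 0))


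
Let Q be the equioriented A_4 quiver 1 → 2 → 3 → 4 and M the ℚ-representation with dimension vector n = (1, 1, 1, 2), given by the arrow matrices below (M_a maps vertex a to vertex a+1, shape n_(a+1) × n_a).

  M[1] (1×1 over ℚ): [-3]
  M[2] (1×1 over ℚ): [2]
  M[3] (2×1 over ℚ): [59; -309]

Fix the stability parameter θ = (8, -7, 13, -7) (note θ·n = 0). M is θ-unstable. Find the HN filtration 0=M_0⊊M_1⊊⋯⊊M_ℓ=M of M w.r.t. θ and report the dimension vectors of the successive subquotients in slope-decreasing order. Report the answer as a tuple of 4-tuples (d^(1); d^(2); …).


Interval decomposition of M: I[1,4], I[4,4].
HN type (ℓ=3): μ^(1)=3; μ^(2)=1/2; μ^(3)=-7

((0, 0, 1, 1); (1, 1, 0, 0); (0, 0, 0, 1))


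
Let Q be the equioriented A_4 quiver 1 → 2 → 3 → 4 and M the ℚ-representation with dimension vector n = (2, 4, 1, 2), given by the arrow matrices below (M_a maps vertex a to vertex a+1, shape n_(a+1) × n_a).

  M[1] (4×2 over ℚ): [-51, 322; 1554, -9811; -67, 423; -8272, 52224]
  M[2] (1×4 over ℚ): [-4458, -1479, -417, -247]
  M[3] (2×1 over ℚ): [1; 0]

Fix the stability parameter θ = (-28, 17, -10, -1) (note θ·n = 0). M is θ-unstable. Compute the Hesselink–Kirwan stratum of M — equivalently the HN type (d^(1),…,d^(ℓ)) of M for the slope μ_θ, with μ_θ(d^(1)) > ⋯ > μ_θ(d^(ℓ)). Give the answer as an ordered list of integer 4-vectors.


Interval decomposition of M: I[1,2], I[1,4], I[2,2]^2, I[4,4].
HN type (ℓ=4): μ^(1)=17; μ^(2)=2; μ^(3)=-1; μ^(4)=-28

((0, 3, 0, 0); (0, 1, 1, 1); (0, 0, 0, 1); (2, 0, 0, 0))


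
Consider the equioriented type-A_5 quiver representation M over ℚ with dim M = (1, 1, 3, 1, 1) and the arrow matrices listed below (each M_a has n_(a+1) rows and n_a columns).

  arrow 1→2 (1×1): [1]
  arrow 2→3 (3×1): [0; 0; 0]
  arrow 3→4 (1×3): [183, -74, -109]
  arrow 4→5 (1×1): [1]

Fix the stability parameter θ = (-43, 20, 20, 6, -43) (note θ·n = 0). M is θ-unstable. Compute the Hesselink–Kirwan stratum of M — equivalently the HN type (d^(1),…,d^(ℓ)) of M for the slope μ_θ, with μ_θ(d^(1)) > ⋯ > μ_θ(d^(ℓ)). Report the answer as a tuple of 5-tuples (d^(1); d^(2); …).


Barcode: M ≅ I[1,2], I[3,3]^2, I[3,5]. HN layers by μ_θ (3 steps, strictly decreasing):
  μ^(1)=20; μ^(2)=-17/3; μ^(3)=-43

((0, 1, 2, 0, 0); (0, 0, 1, 1, 1); (1, 0, 0, 0, 0))


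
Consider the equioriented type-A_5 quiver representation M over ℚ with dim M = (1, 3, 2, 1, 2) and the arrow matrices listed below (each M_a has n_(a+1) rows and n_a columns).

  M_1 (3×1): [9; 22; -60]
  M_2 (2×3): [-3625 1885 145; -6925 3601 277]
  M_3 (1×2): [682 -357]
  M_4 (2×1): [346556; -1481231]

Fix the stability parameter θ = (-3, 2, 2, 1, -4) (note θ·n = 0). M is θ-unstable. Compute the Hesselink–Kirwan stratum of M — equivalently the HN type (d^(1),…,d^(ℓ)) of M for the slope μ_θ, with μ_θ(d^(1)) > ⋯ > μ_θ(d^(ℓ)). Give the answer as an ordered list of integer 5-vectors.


Via rank(M_{q-1}∘⋯∘M_p): M ≅ I[1,5], I[2,2]^2, I[3,3], I[5,5].
μ_θ-semistable layers: μ^(1)=2; μ^(2)=1/4; μ^(3)=-3; μ^(4)=-4

((0, 2, 1, 0, 0); (0, 1, 1, 1, 1); (1, 0, 0, 0, 0); (0, 0, 0, 0, 1))


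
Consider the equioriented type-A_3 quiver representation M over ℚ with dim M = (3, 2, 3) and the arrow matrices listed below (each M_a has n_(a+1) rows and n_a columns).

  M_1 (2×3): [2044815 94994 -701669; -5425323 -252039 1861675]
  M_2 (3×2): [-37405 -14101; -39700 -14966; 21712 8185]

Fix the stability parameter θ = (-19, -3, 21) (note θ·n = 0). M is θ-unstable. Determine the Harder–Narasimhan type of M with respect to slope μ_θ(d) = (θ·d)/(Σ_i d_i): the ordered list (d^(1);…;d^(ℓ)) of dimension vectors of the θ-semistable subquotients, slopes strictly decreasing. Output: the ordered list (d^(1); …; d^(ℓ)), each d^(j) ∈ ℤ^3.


Barcode: M ≅ I[1,1], I[1,3]^2, I[3,3]. HN layers by μ_θ (3 steps, strictly decreasing):
  μ^(1)=21; μ^(2)=-3; μ^(3)=-19

((0, 0, 3); (0, 2, 0); (3, 0, 0))


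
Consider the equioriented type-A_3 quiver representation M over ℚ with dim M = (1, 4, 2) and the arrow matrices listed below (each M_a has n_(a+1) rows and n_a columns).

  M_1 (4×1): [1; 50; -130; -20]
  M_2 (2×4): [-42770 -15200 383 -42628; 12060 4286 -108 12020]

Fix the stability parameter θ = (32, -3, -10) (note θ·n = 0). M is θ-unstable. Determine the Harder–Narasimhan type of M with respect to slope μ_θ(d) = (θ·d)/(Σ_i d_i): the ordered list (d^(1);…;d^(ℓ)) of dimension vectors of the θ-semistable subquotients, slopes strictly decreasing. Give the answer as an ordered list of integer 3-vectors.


Interval decomposition of M: I[1,2], I[2,2], I[2,3]^2.
HN type (ℓ=3): μ^(1)=29/2; μ^(2)=-3; μ^(3)=-13/2

((1, 1, 0); (0, 1, 0); (0, 2, 2))


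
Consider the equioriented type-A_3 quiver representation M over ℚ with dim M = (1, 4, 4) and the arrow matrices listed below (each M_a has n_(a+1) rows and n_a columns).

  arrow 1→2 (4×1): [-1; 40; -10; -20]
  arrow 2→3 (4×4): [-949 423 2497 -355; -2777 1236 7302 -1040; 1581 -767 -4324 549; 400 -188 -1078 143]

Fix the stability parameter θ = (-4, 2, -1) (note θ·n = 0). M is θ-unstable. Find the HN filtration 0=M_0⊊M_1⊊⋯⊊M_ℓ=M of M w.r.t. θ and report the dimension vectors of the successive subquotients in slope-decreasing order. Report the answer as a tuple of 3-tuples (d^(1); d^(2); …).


Interval decomposition of M: I[1,3], I[2,3]^3.
HN type (ℓ=2): μ^(1)=1/2; μ^(2)=-4

((0, 4, 4); (1, 0, 0))


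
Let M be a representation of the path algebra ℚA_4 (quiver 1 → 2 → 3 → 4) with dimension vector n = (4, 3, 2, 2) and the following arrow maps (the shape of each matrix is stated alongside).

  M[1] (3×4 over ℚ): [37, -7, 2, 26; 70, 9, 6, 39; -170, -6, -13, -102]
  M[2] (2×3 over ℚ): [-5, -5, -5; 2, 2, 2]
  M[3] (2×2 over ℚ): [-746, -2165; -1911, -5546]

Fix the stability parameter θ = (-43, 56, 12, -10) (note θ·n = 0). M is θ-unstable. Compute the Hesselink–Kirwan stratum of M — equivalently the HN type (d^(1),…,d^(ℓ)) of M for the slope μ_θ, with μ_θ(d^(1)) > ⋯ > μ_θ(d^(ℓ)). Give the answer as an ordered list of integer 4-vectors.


Via rank(M_{q-1}∘⋯∘M_p): M ≅ I[1,1], I[1,2]^2, I[1,4], I[3,4].
μ_θ-semistable layers: μ^(1)=56; μ^(2)=58/3; μ^(3)=1; μ^(4)=-43

((0, 2, 0, 0); (0, 1, 1, 1); (0, 0, 1, 1); (4, 0, 0, 0))


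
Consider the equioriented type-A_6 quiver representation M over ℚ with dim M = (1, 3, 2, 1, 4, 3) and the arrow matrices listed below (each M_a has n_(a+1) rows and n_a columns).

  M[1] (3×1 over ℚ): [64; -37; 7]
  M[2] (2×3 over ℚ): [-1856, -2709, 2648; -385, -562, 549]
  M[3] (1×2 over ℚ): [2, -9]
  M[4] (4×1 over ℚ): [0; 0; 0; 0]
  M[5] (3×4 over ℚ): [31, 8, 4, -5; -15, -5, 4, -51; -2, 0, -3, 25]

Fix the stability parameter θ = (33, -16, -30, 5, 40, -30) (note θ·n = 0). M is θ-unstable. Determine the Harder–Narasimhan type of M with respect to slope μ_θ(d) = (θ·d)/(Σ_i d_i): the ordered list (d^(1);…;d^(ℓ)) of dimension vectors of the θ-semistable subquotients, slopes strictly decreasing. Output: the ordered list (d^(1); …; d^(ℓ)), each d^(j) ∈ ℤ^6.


Interval decomposition of M: I[1,4], I[2,2], I[2,3], I[5,5], I[5,6]^3.
HN type (ℓ=5): μ^(1)=40; μ^(2)=5; μ^(3)=-13/3; μ^(4)=-16; μ^(5)=-23

((0, 0, 0, 0, 1, 0); (0, 0, 0, 1, 3, 3); (1, 1, 1, 0, 0, 0); (0, 1, 0, 0, 0, 0); (0, 1, 1, 0, 0, 0))


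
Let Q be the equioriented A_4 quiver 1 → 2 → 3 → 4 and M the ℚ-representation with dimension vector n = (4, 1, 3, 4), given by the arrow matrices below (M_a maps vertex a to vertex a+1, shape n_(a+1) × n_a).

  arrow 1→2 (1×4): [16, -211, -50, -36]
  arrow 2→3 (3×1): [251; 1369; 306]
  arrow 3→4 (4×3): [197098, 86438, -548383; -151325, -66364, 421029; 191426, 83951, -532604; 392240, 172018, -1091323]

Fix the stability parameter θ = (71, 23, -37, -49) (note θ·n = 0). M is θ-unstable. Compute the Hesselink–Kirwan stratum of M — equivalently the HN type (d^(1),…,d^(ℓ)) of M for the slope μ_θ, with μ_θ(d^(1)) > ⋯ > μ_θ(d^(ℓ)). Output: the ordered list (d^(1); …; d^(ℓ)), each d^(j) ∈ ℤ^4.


Interval decomposition of M: I[1,1]^3, I[1,4], I[3,4]^2, I[4,4].
HN type (ℓ=4): μ^(1)=71; μ^(2)=2; μ^(3)=-43; μ^(4)=-49

((3, 0, 0, 0); (1, 1, 1, 1); (0, 0, 2, 2); (0, 0, 0, 1))


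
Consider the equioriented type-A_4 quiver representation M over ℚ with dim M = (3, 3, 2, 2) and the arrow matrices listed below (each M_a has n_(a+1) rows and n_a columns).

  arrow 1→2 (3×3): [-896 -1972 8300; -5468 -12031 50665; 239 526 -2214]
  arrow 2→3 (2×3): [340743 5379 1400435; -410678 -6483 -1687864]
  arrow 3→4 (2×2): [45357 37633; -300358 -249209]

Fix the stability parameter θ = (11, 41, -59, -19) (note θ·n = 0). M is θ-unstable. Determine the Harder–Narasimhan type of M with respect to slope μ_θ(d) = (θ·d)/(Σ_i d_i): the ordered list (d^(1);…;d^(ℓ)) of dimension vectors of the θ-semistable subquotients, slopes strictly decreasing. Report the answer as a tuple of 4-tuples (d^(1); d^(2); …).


Interval decomposition of M: I[1,1], I[1,4]^2, I[2,2].
HN type (ℓ=3): μ^(1)=41; μ^(2)=11; μ^(3)=-13/2

((0, 1, 0, 0); (1, 0, 0, 0); (2, 2, 2, 2))


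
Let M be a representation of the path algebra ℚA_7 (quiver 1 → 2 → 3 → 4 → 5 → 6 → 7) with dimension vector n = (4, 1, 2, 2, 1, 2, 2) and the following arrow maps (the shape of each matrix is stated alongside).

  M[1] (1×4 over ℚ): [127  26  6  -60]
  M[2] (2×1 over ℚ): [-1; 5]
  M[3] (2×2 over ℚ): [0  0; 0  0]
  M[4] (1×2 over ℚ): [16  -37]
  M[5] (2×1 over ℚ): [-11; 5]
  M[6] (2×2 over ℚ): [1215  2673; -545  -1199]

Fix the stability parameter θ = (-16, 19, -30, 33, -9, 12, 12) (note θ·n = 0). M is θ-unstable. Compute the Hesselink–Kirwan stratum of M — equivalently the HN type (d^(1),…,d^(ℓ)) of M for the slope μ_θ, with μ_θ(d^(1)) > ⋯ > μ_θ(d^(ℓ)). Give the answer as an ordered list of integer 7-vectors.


Via rank(M_{q-1}∘⋯∘M_p): M ≅ I[1,1]^3, I[1,3], I[3,3], I[4,4], I[4,6], I[6,7], I[7,7].
μ_θ-semistable layers: μ^(1)=33; μ^(2)=12; μ^(3)=-11/2; μ^(4)=-16; μ^(5)=-30

((0, 0, 0, 1, 0, 0, 0); (0, 0, 0, 1, 1, 2, 2); (0, 1, 1, 0, 0, 0, 0); (4, 0, 0, 0, 0, 0, 0); (0, 0, 1, 0, 0, 0, 0))


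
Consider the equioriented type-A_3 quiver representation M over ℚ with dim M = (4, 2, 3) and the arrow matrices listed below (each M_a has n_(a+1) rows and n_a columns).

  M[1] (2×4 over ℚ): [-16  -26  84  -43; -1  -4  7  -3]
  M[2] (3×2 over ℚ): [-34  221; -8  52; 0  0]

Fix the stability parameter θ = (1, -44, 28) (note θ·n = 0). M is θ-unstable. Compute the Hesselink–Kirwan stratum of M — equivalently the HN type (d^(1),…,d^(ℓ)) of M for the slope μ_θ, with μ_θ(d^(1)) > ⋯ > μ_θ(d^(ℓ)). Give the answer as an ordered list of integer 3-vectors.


Via rank(M_{q-1}∘⋯∘M_p): M ≅ I[1,1]^2, I[1,2], I[1,3], I[3,3]^2.
μ_θ-semistable layers: μ^(1)=28; μ^(2)=1; μ^(3)=-43/2

((0, 0, 3); (2, 0, 0); (2, 2, 0))


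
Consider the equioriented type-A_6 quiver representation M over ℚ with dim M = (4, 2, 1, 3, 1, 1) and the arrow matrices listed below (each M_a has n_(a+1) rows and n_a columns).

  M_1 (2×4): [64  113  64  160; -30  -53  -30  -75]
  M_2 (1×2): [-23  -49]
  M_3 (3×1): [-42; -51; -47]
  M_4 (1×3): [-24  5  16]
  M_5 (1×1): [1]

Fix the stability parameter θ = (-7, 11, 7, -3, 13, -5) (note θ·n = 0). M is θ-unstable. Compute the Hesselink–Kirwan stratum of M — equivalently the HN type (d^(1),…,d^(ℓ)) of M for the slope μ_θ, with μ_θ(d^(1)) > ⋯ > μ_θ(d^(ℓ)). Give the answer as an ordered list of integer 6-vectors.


Barcode: M ≅ I[1,1]^2, I[1,2], I[1,6], I[4,4]^2. HN layers by μ_θ (4 steps, strictly decreasing):
  μ^(1)=11; μ^(2)=23/5; μ^(3)=-3; μ^(4)=-7

((0, 1, 0, 0, 0, 0); (0, 1, 1, 1, 1, 1); (0, 0, 0, 2, 0, 0); (4, 0, 0, 0, 0, 0))


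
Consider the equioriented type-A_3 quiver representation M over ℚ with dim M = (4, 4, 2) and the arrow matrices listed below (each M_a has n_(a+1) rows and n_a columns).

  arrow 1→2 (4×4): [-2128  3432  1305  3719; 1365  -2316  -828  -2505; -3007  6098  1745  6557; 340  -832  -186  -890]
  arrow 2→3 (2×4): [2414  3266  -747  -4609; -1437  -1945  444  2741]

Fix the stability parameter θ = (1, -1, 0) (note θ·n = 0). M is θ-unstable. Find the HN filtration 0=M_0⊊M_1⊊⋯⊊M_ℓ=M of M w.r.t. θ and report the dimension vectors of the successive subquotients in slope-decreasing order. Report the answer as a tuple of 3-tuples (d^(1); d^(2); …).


Via rank(M_{q-1}∘⋯∘M_p): M ≅ I[1,1], I[1,2], I[1,3]^2, I[2,2].
μ_θ-semistable layers: μ^(1)=1; μ^(2)=0; μ^(3)=-1

((1, 0, 0); (3, 3, 2); (0, 1, 0))


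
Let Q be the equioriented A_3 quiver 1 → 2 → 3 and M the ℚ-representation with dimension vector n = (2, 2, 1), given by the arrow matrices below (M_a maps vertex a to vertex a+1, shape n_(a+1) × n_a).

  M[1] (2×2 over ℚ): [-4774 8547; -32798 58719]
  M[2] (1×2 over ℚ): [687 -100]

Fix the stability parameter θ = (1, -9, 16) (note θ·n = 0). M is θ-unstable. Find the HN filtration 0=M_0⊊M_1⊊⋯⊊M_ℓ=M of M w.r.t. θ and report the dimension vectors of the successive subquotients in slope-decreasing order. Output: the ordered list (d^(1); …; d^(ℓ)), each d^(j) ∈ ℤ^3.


Interval decomposition of M: I[1,1], I[1,3], I[2,2].
HN type (ℓ=4): μ^(1)=16; μ^(2)=1; μ^(3)=-4; μ^(4)=-9

((0, 0, 1); (1, 0, 0); (1, 1, 0); (0, 1, 0))


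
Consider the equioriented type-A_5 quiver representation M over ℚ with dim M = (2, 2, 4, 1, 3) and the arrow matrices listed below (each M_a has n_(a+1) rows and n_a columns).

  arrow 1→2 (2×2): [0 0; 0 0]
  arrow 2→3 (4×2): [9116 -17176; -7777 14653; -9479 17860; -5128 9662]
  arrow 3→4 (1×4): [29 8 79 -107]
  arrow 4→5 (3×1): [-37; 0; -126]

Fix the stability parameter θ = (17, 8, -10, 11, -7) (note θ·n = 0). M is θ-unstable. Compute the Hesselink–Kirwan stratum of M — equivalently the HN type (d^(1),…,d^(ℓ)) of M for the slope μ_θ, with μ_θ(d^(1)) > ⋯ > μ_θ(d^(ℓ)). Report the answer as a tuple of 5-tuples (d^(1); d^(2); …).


Barcode: M ≅ I[1,1]^2, I[2,3], I[2,5], I[3,3]^2, I[5,5]^2. HN layers by μ_θ (5 steps, strictly decreasing):
  μ^(1)=17; μ^(2)=2; μ^(3)=-1; μ^(4)=-7; μ^(5)=-10

((2, 0, 0, 0, 0); (0, 0, 0, 1, 1); (0, 2, 2, 0, 0); (0, 0, 0, 0, 2); (0, 0, 2, 0, 0))


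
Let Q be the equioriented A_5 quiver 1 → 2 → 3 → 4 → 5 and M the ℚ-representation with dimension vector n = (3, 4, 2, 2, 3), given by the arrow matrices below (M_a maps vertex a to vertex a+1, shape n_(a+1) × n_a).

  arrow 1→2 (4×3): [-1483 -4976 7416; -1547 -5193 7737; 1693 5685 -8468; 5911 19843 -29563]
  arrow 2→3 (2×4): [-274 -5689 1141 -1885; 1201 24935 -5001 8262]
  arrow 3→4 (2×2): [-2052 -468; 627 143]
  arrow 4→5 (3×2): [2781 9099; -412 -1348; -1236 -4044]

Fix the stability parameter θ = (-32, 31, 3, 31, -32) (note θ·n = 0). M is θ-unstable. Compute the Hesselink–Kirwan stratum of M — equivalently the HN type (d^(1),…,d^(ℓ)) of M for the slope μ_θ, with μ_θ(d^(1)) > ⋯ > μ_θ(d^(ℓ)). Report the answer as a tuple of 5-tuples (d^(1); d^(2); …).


Interval decomposition of M: I[1,2], I[1,3], I[1,5], I[2,2], I[4,4], I[5,5]^2.
HN type (ℓ=4): μ^(1)=31; μ^(2)=17; μ^(3)=33/4; μ^(4)=-32

((0, 2, 0, 1, 0); (0, 1, 1, 0, 0); (0, 1, 1, 1, 1); (3, 0, 0, 0, 2))


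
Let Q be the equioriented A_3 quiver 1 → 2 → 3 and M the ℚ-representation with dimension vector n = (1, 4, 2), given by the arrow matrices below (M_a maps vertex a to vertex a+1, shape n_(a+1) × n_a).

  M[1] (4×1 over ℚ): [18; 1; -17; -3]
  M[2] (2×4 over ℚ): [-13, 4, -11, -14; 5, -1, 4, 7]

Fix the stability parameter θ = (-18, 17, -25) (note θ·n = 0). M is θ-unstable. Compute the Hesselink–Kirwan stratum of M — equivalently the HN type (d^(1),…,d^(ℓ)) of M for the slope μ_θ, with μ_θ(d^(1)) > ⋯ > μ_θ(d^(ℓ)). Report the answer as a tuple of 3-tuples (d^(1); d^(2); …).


Interval decomposition of M: I[1,3], I[2,2]^2, I[2,3].
HN type (ℓ=3): μ^(1)=17; μ^(2)=-4; μ^(3)=-18

((0, 2, 0); (0, 2, 2); (1, 0, 0))


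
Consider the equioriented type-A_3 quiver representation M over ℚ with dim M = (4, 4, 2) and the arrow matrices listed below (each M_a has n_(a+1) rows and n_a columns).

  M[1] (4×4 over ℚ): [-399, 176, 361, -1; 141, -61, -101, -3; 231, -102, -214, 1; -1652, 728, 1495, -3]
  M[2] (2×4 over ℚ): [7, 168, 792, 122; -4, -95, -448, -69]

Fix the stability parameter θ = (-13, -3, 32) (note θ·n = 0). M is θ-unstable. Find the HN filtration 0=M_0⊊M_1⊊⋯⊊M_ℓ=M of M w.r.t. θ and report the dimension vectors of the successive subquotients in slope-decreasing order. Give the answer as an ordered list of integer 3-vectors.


Via rank(M_{q-1}∘⋯∘M_p): M ≅ I[1,2]^2, I[1,3]^2.
μ_θ-semistable layers: μ^(1)=32; μ^(2)=-3; μ^(3)=-13

((0, 0, 2); (0, 4, 0); (4, 0, 0))


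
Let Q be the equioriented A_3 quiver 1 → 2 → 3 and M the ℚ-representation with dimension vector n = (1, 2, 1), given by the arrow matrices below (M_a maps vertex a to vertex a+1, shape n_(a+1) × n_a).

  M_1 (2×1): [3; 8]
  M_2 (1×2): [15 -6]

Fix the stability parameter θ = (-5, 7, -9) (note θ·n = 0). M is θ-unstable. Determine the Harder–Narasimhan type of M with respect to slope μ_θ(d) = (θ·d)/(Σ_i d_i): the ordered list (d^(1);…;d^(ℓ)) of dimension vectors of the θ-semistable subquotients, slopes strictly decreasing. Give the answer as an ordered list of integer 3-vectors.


Interval decomposition of M: I[1,3], I[2,2].
HN type (ℓ=3): μ^(1)=7; μ^(2)=-1; μ^(3)=-5

((0, 1, 0); (0, 1, 1); (1, 0, 0))


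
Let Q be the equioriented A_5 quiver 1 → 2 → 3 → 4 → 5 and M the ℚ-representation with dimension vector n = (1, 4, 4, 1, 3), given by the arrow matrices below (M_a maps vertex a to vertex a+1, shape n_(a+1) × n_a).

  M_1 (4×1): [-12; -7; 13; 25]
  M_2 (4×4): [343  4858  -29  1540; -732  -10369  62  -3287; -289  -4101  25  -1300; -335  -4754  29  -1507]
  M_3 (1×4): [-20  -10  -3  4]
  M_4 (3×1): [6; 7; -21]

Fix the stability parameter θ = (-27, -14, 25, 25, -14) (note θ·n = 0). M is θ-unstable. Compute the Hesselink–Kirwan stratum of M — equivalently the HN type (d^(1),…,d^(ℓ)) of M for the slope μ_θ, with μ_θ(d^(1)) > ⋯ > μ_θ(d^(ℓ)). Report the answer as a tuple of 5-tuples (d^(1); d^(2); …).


Via rank(M_{q-1}∘⋯∘M_p): M ≅ I[1,3], I[2,2], I[2,3], I[2,5], I[3,3], I[5,5]^2.
μ_θ-semistable layers: μ^(1)=25; μ^(2)=12; μ^(3)=-14; μ^(4)=-27

((0, 0, 3, 0, 0); (0, 0, 1, 1, 1); (0, 4, 0, 0, 2); (1, 0, 0, 0, 0))


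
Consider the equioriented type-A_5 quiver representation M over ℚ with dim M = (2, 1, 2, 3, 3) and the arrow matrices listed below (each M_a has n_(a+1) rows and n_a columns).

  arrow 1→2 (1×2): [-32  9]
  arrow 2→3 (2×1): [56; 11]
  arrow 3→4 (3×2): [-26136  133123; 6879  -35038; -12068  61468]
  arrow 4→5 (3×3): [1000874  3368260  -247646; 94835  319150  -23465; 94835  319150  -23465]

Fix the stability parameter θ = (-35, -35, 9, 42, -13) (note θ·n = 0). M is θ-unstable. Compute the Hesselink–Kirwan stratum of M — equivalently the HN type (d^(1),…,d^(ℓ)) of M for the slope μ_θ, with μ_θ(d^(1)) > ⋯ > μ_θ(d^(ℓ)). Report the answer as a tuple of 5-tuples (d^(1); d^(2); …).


Barcode: M ≅ I[1,1], I[1,5], I[3,4], I[4,4], I[5,5]^2. HN layers by μ_θ (5 steps, strictly decreasing):
  μ^(1)=42; μ^(2)=29/2; μ^(3)=9; μ^(4)=-13; μ^(5)=-35

((0, 0, 0, 2, 0); (0, 0, 0, 1, 1); (0, 0, 2, 0, 0); (0, 0, 0, 0, 2); (2, 1, 0, 0, 0))


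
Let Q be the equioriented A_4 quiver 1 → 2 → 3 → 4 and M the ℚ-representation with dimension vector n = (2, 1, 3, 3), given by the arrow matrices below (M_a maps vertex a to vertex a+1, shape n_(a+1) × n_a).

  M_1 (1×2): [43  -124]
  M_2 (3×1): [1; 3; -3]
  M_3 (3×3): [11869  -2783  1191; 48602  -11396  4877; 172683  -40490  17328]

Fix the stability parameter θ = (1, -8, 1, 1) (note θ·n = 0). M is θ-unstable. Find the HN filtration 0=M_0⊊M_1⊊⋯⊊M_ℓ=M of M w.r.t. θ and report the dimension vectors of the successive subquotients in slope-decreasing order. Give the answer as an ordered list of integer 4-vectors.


Via rank(M_{q-1}∘⋯∘M_p): M ≅ I[1,1], I[1,4], I[3,4]^2.
μ_θ-semistable layers: μ^(1)=1; μ^(2)=-7/2

((1, 0, 3, 3); (1, 1, 0, 0))


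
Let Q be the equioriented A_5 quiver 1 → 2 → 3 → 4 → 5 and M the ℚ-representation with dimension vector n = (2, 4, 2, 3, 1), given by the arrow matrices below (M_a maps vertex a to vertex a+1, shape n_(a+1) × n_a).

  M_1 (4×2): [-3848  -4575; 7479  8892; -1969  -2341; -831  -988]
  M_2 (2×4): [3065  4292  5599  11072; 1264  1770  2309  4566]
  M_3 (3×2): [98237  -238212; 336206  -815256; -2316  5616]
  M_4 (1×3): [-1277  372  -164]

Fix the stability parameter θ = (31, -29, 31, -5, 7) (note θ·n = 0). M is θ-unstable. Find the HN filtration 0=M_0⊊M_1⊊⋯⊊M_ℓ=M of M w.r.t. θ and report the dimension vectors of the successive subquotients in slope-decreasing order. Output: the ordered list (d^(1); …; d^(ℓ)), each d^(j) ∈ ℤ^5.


Barcode: M ≅ I[1,3], I[1,5], I[2,2]^2, I[4,4]^2. HN layers by μ_θ (5 steps, strictly decreasing):
  μ^(1)=31; μ^(2)=11; μ^(3)=1; μ^(4)=-5; μ^(5)=-29

((0, 0, 1, 0, 0); (0, 0, 1, 1, 1); (2, 2, 0, 0, 0); (0, 0, 0, 2, 0); (0, 2, 0, 0, 0))


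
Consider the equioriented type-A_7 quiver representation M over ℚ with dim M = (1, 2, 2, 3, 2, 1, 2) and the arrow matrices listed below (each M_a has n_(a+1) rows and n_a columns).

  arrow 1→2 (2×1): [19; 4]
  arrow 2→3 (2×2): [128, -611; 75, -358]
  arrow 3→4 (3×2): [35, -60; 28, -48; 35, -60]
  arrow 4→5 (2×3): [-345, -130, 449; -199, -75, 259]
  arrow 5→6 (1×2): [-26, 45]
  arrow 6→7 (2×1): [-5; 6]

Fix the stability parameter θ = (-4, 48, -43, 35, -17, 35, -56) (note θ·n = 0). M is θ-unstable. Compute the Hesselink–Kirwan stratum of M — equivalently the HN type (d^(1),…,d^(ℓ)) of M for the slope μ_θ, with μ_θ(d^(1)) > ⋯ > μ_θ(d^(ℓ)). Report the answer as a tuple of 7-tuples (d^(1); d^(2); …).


Interval decomposition of M: I[1,3], I[2,4], I[4,5], I[4,7], I[7,7].
HN type (ℓ=6): μ^(1)=35; μ^(2)=9; μ^(3)=5/2; μ^(4)=-3/4; μ^(5)=-4; μ^(6)=-56

((0, 0, 0, 1, 0, 0, 0); (0, 0, 0, 1, 1, 0, 0); (0, 2, 2, 0, 0, 0, 0); (0, 0, 0, 1, 1, 1, 1); (1, 0, 0, 0, 0, 0, 0); (0, 0, 0, 0, 0, 0, 1))


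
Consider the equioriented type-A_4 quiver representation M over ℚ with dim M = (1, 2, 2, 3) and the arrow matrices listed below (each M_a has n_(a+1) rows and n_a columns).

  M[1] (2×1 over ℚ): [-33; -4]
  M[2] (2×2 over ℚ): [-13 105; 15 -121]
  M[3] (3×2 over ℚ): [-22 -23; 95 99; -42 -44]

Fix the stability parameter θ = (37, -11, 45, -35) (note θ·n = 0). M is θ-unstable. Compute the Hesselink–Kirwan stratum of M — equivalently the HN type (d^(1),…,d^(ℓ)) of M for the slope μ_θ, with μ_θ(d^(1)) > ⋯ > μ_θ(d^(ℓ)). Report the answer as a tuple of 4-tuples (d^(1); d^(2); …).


Barcode: M ≅ I[1,4], I[2,4], I[4,4]. HN layers by μ_θ (4 steps, strictly decreasing):
  μ^(1)=9; μ^(2)=5; μ^(3)=-11; μ^(4)=-35

((1, 1, 1, 1); (0, 0, 1, 1); (0, 1, 0, 0); (0, 0, 0, 1))


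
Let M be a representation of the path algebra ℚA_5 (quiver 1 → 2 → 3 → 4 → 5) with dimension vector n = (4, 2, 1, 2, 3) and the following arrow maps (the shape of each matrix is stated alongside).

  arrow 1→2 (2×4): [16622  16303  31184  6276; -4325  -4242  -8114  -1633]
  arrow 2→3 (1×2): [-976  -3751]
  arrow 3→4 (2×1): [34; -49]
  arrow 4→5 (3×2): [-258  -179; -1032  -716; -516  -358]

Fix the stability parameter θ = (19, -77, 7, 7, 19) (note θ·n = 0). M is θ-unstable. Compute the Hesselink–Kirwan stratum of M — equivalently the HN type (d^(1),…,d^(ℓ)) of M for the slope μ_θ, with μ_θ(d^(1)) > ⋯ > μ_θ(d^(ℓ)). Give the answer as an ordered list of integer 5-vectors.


Barcode: M ≅ I[1,1]^2, I[1,2], I[1,5], I[4,4], I[5,5]^2. HN layers by μ_θ (3 steps, strictly decreasing):
  μ^(1)=19; μ^(2)=7; μ^(3)=-29

((2, 0, 0, 0, 3); (0, 0, 1, 2, 0); (2, 2, 0, 0, 0))
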